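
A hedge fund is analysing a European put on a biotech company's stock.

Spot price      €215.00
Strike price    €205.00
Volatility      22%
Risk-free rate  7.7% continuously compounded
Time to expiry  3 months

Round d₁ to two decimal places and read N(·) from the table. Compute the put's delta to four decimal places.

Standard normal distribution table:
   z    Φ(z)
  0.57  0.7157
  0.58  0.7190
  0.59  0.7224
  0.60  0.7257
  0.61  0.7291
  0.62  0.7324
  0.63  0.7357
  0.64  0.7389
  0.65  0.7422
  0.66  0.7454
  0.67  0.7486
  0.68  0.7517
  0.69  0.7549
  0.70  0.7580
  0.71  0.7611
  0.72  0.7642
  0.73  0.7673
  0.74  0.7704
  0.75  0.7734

σ√T = 0.22 × 0.5000 = 0.1100
ln(S/K) + (r + σ²/2)T = ln(215/205) + (0.077 + 0.22²/2)·0.25 = 0.0476 + 0.0253 = 0.0729
d₁ = 0.0729 / 0.1100 = 0.6630 which rounds to 0.66
N(d₁) = N(0.66) = 0.7454
Δ_put = N(d₁) − 1 = 0.7454 − 1 = -0.2546

-0.2546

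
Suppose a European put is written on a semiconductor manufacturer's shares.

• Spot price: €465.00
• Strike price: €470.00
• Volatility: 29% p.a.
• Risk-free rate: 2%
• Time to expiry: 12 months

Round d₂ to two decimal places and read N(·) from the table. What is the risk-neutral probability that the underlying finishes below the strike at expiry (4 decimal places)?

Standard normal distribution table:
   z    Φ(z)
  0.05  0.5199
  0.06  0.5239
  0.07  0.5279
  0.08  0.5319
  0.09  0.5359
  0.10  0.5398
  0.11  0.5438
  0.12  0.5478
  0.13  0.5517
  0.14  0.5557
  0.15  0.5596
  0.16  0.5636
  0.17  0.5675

T = 1;  σ√T = 0.2900
d₁ = [ln(465/470) + (0.02 + 0.29²/2)·1] / 0.2900 = [-0.0107 + 0.0620] / 0.2900 = 0.1771 ⇒ 0.18
d₂ = d₁ − σ√T = 0.1771 − 0.2900 = -0.1129 ⇒ -0.11
Risk-neutral Pr[S_T < K] = N(−d₂) = N(0.11) = 0.5438

0.5438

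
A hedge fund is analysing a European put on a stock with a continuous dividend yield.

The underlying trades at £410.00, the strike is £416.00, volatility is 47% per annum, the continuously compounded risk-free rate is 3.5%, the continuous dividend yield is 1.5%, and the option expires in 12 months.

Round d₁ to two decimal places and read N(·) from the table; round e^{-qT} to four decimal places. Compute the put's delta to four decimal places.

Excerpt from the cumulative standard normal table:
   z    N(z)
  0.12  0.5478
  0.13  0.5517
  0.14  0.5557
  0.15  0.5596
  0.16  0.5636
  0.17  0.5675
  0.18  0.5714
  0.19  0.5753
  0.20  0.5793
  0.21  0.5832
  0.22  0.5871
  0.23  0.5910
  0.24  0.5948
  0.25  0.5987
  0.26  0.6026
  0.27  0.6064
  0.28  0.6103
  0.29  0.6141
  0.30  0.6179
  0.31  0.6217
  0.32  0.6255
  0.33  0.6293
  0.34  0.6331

T = 1;  σ√T = 0.4700
d₁ = [ln(410/416) + (0.035 − 0.015 + ½·0.47²)·1] / (σ√T) = (-0.0145 + 0.1305) / 0.4700 = 0.2466 which rounds to 0.25
N(d₁) = N(0.25) = 0.5987
Δ_put = e^(−qT)·(N(d₁) − 1) = 0.9851·(0.5987 − 1) = -0.3953

-0.3953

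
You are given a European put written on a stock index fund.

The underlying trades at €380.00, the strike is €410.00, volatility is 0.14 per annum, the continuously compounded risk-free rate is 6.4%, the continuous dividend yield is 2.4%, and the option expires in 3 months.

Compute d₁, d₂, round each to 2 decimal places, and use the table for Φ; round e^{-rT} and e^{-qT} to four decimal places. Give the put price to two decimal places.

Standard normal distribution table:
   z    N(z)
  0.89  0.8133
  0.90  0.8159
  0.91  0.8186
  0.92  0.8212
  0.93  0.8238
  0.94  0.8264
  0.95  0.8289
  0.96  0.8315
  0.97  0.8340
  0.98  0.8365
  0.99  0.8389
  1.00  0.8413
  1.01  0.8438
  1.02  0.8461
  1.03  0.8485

€28.31

σ√T = 0.14 × 0.5000 = 0.0700
d₁ = [ln(380/410) + (0.064 − 0.024 + ½·0.14²)·0.25] / (σ√T) = (-0.0760 + 0.0125) / 0.0700 = -0.9077 ≈ -0.91
d₂ = -0.9077 − 0.0700 = -0.9777 ≈ -0.98
e^(−qT) = e^(−0.024·0.25) = 0.9940;  e^(−rT) = e^(−0.064·0.25) = 0.9841
N(−d₂) = N(0.98) = 0.8365;  N(−d₁) = N(0.91) = 0.8186
P = 410·0.9841·0.8365 − 380·0.9940·0.8186 = 337.5119 − 309.2016 = 28.3103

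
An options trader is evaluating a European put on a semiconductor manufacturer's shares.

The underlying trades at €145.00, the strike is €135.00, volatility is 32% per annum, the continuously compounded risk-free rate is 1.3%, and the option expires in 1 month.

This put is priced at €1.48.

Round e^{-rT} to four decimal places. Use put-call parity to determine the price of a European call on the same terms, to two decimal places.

€11.63

exp(−rT) = exp(−0.013·0.08333) = 0.9989
Put-call parity: C − P = S − K·e^(−rT) = 145 − 135·0.9989 = 145 − 134.8515 = 10.1485
C = P + (C − P) = 1.48 + (10.1485) = 11.6285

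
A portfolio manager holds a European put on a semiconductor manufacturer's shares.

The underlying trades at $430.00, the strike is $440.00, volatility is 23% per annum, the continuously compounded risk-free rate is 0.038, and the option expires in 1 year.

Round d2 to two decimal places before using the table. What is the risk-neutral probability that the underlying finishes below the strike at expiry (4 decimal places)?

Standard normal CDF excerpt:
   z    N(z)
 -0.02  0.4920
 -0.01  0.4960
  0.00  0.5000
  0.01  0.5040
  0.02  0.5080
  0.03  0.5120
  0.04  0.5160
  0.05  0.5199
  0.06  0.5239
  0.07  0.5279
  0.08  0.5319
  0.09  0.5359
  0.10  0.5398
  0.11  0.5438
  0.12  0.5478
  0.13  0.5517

0.5199

σ√T = 0.23 × 1.0000 = 0.2300
ln(S/K) + (r + σ²/2)T = ln(430/440) + (0.038 + 0.23²/2)·1 = -0.0230 + 0.0645 = 0.0415
d₁ = 0.0415 / 0.2300 = 0.1803 ⇒ 0.18
d₂ = d₁ − σ√T = 0.1803 − 0.2300 = -0.0497 ⇒ -0.05
Pr(exercise) under Q = N(−d₂) = N(0.05) = 0.5199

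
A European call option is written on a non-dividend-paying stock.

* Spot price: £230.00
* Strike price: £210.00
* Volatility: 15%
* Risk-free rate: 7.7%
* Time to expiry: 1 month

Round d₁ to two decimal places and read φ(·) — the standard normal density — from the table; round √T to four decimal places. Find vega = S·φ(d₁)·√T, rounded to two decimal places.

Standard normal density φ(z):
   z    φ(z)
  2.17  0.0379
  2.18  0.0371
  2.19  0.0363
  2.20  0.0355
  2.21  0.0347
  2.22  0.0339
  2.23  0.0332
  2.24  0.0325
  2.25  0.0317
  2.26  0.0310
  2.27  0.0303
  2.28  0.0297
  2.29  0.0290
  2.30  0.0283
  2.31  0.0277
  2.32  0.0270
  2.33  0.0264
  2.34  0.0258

2.01

σ√T = 0.15·√0.08333 = 0.0433
d₁ = [ln(230/210) + (0.077 + ½·0.15²)·0.08333] / (σ√T) = (0.0910 + 0.0074) / 0.0433 = 2.2707 ≈ 2.27
√T = √0.08333 = 0.2887
φ(d₁) = φ(2.27) = 0.0303
vega = S·φ(d₁)·√T = 230·0.0303·0.2887 = 2.0120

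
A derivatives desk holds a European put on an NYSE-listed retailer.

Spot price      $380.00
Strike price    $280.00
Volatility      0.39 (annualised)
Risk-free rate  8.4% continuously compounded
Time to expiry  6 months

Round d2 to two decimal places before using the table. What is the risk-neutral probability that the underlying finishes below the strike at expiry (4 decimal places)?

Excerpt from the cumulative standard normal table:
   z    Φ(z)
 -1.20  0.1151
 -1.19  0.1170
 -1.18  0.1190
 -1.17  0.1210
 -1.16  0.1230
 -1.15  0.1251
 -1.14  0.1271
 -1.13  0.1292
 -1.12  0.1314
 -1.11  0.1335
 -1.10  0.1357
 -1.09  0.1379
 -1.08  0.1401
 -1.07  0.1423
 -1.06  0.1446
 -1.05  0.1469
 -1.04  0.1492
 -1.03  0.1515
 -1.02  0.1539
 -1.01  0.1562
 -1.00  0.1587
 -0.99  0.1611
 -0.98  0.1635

0.1314

σ√T = 0.39·√0.5 = 0.2758
d₁ = [ln(380/280) + (0.084 + 0.39²/2)·0.5] / 0.2758 = [0.3054 + 0.0800] / 0.2758 = 1.3976 → 1.40
d₂ = d₁ − σ√T = 1.3976 − 0.2758 = 1.1218 → 1.12
Risk-neutral Pr[S_T < K] = N(−d₂) = N(-1.12) = 0.1314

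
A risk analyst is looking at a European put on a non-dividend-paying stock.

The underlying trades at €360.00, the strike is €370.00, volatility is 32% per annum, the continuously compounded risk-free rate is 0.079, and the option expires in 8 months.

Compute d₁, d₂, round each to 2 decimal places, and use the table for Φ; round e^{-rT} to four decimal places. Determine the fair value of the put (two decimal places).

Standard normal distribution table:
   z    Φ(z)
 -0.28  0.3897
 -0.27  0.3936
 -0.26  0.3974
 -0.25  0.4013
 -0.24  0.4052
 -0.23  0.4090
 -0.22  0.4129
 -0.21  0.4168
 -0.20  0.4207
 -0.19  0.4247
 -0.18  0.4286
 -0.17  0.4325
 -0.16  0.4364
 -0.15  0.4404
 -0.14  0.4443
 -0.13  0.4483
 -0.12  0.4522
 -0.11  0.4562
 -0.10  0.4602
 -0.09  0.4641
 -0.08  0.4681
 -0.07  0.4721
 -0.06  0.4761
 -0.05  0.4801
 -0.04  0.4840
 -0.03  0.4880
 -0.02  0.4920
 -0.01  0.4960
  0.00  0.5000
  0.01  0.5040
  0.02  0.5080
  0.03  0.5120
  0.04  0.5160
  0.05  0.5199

€32.48

T = 0.6667;  σ√T = 0.2613
ln(S/K) + (r + σ²/2)T = ln(360/370) + (0.079 + 0.32²/2)·0.6667 = -0.0274 + 0.0868 = 0.0594
d₁ = 0.0594 / 0.2613 = 0.2273 ⇒ 0.23
d₂ = d₁ − σ√T = 0.2273 − 0.2613 = -0.0339 ⇒ -0.03
e^(−rT) = e^(−0.079·0.6667) = 0.9487
N(−d₂) = N(0.03) = 0.5120;  N(−d₁) = N(-0.23) = 0.4090
P = 370·0.9487·0.5120 − 360·0.4090 = 179.7217 − 147.2400 = 32.4817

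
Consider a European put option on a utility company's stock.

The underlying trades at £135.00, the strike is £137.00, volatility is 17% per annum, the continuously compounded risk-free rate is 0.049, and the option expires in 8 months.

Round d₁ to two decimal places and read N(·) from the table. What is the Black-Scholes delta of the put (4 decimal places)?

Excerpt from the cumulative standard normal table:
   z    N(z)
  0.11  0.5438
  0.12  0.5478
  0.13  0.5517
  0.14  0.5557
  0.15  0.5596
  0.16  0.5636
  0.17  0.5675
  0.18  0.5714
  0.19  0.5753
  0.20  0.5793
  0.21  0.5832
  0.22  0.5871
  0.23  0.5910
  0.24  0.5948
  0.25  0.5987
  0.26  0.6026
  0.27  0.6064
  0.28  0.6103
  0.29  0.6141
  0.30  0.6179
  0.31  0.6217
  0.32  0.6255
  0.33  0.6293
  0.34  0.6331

-0.4207

σ√T = 0.17 × 0.8165 = 0.1388
d₁ = [ln(135/137) + (0.049 + 0.17²/2)·0.6667] / 0.1388 = [-0.0147 + 0.0423] / 0.1388 = 0.1988 ≈ 0.20
N(d₁) = N(0.20) = 0.5793
Δ_put = N(d₁) − 1 = 0.5793 − 1 = -0.4207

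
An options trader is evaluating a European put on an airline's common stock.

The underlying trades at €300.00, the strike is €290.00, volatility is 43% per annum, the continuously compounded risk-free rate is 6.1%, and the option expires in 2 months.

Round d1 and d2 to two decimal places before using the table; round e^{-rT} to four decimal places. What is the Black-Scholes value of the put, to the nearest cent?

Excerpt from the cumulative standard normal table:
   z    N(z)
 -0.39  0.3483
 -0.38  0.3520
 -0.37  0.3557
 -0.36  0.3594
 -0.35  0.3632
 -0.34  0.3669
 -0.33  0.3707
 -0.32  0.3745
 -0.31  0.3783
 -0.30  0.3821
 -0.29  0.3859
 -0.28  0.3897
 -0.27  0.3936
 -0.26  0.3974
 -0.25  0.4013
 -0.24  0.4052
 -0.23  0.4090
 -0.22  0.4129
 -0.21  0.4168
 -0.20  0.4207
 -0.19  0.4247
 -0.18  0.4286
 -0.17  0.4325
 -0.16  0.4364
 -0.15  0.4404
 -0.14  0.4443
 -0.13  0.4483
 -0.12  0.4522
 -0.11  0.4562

σ√T = 0.43·√0.1667 = 0.1755
d₁ = [ln(300/290) + (0.061 + 0.43²/2)·0.1667] / 0.1755 = [0.0339 + 0.0256] / 0.1755 = 0.3388 which rounds to 0.34
d₂ = d₁ − σ√T = 0.3388 − 0.1755 = 0.1633 which rounds to 0.16
e^(−rT) = e^(−0.061·0.1667) = 0.9899
N(−d₂) = N(-0.16) = 0.4364;  N(−d₁) = N(-0.34) = 0.3669
P = 290·0.9899·0.4364 − 300·0.3669 = 125.2778 − 110.0700 = 15.2078

€15.21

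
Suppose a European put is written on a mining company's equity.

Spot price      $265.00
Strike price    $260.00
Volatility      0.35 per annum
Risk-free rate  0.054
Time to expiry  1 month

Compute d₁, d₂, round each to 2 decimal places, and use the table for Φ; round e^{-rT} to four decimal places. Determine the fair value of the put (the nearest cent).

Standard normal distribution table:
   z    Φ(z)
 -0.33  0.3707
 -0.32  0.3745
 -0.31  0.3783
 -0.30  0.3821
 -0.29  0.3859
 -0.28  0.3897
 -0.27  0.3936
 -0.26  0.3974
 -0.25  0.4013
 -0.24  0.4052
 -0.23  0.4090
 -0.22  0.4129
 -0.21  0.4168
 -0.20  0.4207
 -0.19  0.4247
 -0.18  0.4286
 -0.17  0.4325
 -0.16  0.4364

$7.66

σ√T = 0.35 × 0.2887 = 0.1010
d₁ = [ln(265/260) + (0.054 + 0.35²/2)·0.08333] / 0.1010 = [0.0190 + 0.0096] / 0.1010 = 0.2836 ≈ 0.28
d₂ = d₁ − σ√T = 0.2836 − 0.1010 = 0.1825 ≈ 0.18
exp(−rT) = exp(−0.054·0.08333) = 0.9955
N(−d₂) = N(-0.18) = 0.4286;  N(−d₁) = N(-0.28) = 0.3897
P = 260·0.9955·0.4286 − 265·0.3897 = 110.9345 − 103.2705 = 7.6640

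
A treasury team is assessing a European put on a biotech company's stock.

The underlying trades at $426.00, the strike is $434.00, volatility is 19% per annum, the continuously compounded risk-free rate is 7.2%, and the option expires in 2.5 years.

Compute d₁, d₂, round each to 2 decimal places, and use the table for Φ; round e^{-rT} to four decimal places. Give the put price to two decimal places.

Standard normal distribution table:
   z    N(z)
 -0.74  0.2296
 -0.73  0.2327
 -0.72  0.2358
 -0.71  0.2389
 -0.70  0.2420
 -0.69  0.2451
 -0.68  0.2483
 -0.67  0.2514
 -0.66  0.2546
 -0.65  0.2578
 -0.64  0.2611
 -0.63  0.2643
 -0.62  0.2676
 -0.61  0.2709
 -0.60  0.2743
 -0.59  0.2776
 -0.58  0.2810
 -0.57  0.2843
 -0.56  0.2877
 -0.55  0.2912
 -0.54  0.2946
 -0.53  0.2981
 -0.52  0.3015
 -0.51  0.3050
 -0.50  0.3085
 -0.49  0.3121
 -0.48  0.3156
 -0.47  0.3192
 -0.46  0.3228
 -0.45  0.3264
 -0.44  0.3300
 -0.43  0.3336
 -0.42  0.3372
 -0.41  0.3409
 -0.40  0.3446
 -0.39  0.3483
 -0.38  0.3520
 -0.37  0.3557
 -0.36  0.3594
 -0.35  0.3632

σ√T = 0.19 × 1.5811 = 0.3004
ln(S/K) + (r + σ²/2)T = ln(426/434) + (0.072 + 0.19²/2)·2.5 = -0.0186 + 0.2251 = 0.2065
d₁ = 0.2065 / 0.3004 = 0.6874 which rounds to 0.69
d₂ = d₁ − σ√T = 0.6874 − 0.3004 = 0.3870 which rounds to 0.39
e^(−rT) = e^(−0.072·2.5) = 0.8353
P = 434·0.8353·N(-0.39) − 426·N(-0.69) = 434·0.8353·0.3483 − 426·0.2451 = 126.2658 − 104.4126 = 21.8532

$21.85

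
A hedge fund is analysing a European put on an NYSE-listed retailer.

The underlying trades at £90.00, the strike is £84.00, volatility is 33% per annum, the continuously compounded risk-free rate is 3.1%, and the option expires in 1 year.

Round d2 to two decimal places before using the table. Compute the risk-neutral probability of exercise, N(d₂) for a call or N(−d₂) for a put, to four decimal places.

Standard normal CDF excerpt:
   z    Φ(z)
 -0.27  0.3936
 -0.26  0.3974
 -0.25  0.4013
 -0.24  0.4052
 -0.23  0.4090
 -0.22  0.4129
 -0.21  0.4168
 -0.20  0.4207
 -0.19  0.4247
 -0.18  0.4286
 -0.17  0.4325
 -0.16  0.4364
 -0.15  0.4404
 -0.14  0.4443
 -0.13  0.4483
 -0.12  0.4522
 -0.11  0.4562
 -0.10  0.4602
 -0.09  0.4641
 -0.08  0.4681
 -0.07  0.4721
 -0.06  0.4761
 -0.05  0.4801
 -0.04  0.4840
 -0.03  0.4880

0.4443

σ√T = 0.33 × 1.0000 = 0.3300
d₁ = [ln(90/84) + (0.031 + 0.33²/2)·1] / 0.3300 = [0.0690 + 0.0854] / 0.3300 = 0.4680 ≈ 0.47
d₂ = d₁ − σ√T = 0.4680 − 0.3300 = 0.1380 ≈ 0.14
Pr(exercise) under Q = N(−d₂) = N(-0.14) = 0.4443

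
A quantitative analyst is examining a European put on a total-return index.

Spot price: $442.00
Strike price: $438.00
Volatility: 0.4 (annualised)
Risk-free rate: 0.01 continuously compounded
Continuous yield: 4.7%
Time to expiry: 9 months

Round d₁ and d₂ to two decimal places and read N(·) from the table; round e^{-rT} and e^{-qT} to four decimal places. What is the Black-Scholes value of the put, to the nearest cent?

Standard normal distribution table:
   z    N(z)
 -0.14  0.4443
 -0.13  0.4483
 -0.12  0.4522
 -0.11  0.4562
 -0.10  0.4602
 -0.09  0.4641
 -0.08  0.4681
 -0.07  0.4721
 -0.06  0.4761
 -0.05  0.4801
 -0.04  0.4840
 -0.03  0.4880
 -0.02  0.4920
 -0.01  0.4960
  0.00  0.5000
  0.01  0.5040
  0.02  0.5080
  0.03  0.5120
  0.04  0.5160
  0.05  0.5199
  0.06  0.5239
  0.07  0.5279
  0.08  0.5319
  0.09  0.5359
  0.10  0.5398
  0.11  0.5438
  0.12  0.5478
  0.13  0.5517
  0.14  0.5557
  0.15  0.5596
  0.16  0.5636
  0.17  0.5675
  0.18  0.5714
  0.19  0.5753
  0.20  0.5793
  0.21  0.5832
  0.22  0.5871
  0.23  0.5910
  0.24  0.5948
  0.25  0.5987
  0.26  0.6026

T = 0.75;  σ√T = 0.3464
ln(S/K) + (r − q + σ²/2)T = ln(442/438) + (0.01 − 0.047 + 0.4²/2)·0.75 = 0.0091 + 0.0323 = 0.0413
d₁ = 0.0413 / 0.3464 = 0.1193 → 0.12
d₂ = d₁ − σ√T = 0.1193 − 0.3464 = -0.2271 → -0.23
e^(−qT) = e^(−0.047·0.75) = 0.9654;  e^(−rT) = e^(−0.01·0.75) = 0.9925
N(−d₂) = N(0.23) = 0.5910;  N(−d₁) = N(-0.12) = 0.4522
P = 438·0.9925·0.5910 − 442·0.9654·0.4522 = 256.9166 − 192.9568 = 63.9598

$63.96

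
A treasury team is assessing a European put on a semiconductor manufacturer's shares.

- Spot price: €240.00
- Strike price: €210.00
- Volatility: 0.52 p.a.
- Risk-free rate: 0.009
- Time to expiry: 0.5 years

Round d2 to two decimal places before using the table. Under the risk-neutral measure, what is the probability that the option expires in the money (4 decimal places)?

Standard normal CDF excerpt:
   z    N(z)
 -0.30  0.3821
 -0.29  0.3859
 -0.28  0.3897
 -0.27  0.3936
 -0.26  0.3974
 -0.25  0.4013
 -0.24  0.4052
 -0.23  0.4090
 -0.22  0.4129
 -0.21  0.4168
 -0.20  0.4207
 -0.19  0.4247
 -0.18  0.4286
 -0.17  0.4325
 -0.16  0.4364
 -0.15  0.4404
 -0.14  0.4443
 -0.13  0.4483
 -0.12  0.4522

0.4247

σ√T = 0.52 × 0.7071 = 0.3677
d₁ = [ln(240/210) + (0.009 + ½·0.52²)·0.5] / (σ√T) = (0.1335 + 0.0721) / 0.3677 = 0.5592 ⇒ 0.56
d₂ = 0.5592 − 0.3677 = 0.1915 ⇒ 0.19
Pr(exercise) under Q = N(−d₂) = N(-0.19) = 0.4247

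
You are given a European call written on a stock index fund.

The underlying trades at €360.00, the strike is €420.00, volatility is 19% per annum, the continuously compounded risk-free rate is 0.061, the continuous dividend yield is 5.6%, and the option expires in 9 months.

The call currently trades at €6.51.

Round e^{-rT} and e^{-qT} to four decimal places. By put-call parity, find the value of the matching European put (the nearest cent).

€62.53

e^(−qT) = e^(−0.056·0.75) = 0.9589;  e^(−rT) = e^(−0.061·0.75) = 0.9553
Put-call parity: C − P = S·e^(−qT) − K·e^(−rT) = 360·0.9589 − 420·0.9553 = 345.2040 − 401.2260 = -56.0220
P = C − (C − P) = 6.51 − (-56.0220) = 62.5320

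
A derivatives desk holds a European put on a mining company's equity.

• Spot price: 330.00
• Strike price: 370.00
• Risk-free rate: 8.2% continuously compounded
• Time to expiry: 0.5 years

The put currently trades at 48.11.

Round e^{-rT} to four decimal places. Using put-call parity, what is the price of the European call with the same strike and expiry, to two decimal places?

22.98

exp(−rT) = exp(−0.082·0.5) = 0.9598
Put-call parity: C − P = S − K·e^(−rT) = 330 − 370·0.9598 = 330 − 355.1260 = -25.1260
C = P + (C − P) = 48.11 + (-25.1260) = 22.9840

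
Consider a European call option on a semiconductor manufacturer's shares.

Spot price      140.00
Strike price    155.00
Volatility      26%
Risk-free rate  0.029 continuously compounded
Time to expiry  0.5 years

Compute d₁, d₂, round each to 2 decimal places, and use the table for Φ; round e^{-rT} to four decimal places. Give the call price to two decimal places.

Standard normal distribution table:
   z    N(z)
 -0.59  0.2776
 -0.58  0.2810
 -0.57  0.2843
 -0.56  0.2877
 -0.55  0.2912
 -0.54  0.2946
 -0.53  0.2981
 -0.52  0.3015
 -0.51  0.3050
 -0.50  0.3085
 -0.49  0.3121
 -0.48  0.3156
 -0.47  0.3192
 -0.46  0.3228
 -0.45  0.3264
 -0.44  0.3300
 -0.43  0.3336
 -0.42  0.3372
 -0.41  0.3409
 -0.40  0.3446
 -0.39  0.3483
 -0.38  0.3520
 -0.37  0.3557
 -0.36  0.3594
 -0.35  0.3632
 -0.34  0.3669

T = 0.5;  σ√T = 0.1838
d₁ = [ln(140/155) + (0.029 + ½·0.26²)·0.5] / (σ√T) = (-0.1018 + 0.0314) / 0.1838 = -0.3828 ⇒ -0.38
d₂ = -0.3828 − 0.1838 = -0.5667 ⇒ -0.57
exp(−rT) = exp(−0.029·0.5) = 0.9856
C = 140·N(-0.38) − 155·0.9856·N(-0.57) = 140·0.3520 − 155·0.9856·0.2843 = 49.2800 − 43.4319 = 5.8481

5.85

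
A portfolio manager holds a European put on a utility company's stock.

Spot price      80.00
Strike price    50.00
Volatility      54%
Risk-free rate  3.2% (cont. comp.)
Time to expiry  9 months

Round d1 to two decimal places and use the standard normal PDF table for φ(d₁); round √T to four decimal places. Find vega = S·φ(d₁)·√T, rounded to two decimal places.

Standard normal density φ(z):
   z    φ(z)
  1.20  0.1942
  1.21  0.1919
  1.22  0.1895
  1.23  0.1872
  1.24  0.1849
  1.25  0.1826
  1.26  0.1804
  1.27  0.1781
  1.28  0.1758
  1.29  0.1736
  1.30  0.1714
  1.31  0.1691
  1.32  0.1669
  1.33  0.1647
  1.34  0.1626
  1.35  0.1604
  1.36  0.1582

12.03

T = 0.75;  σ√T = 0.4677
d₁ = [ln(80/50) + (0.032 + 0.54²/2)·0.75] / 0.4677 = [0.4700 + 0.1334] / 0.4677 = 1.2902 ≈ 1.29
√T = √0.75 = 0.8660
φ(d₁) = φ(1.29) = 0.1736
vega = S·φ(d₁)·√T = 80·0.1736·0.8660 = 12.0270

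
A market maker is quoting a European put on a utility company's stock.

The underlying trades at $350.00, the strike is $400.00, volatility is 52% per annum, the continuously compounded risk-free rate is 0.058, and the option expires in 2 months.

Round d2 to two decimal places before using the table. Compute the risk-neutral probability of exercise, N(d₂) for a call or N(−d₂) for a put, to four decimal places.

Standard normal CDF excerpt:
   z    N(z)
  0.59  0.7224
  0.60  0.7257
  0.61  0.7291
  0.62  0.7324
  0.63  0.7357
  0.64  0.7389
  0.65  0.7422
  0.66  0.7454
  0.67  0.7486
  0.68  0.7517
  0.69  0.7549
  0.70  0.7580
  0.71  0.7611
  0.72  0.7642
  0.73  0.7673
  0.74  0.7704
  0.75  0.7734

σ√T = 0.52 × 0.4082 = 0.2123
d₁ = [ln(350/400) + (0.058 + ½·0.52²)·0.1667] / (σ√T) = (-0.1335 + 0.0322) / 0.2123 = -0.4773 → -0.48
d₂ = -0.4773 − 0.2123 = -0.6896 → -0.69
Pr(exercise) under Q = N(−d₂) = N(0.69) = 0.7549

0.7549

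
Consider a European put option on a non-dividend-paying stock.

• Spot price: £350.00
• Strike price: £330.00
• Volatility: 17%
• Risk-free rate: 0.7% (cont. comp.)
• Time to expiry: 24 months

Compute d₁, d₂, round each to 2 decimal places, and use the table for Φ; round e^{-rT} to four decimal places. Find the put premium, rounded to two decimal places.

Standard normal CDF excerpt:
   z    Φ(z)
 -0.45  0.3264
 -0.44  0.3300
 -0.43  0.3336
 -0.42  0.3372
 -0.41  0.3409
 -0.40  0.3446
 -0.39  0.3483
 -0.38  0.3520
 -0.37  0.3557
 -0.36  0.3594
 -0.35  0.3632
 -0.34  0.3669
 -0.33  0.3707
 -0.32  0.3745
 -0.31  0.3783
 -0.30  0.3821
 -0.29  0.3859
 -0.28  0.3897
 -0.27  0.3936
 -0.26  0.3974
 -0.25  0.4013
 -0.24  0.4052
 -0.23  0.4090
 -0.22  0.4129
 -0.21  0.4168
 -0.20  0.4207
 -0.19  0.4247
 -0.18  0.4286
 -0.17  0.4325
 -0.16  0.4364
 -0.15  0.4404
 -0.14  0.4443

σ√T = 0.17 × 1.4142 = 0.2404
d₁ = [ln(350/330) + (0.007 + 0.17²/2)·2] / 0.2404 = [0.0588 + 0.0429] / 0.2404 = 0.4232 ⇒ 0.42
d₂ = d₁ − σ√T = 0.4232 − 0.2404 = 0.1828 ⇒ 0.18
e^(−rT) = e^(−0.007·2) = 0.9861
N(−d₂) = N(-0.18) = 0.4286;  N(−d₁) = N(-0.42) = 0.3372
P = 330·0.9861·0.4286 − 350·0.3372 = 139.4720 − 118.0200 = 21.4520

£21.45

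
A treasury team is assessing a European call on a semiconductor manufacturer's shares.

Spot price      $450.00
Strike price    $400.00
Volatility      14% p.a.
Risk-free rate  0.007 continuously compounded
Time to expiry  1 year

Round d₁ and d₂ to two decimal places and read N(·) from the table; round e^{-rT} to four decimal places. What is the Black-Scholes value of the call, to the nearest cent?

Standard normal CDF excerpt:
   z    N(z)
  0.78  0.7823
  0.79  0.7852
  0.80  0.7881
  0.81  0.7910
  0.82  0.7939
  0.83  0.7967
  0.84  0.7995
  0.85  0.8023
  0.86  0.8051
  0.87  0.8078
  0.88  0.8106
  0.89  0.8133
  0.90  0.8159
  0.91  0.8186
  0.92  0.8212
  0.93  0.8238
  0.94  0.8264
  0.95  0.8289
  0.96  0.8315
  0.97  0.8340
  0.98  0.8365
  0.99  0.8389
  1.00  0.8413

$58.84

T = 1;  σ√T = 0.1400
d₁ = [ln(450/400) + (0.007 + ½·0.14²)·1] / (σ√T) = (0.1178 + 0.0168) / 0.1400 = 0.9613 → 0.96
d₂ = 0.9613 − 0.1400 = 0.8213 → 0.82
e^(−rT) = e^(−0.007·1) = 0.9930
C = 450·N(0.96) − 400·0.9930·N(0.82) = 450·0.8315 − 400·0.9930·0.7939 = 374.1750 − 315.3371 = 58.8379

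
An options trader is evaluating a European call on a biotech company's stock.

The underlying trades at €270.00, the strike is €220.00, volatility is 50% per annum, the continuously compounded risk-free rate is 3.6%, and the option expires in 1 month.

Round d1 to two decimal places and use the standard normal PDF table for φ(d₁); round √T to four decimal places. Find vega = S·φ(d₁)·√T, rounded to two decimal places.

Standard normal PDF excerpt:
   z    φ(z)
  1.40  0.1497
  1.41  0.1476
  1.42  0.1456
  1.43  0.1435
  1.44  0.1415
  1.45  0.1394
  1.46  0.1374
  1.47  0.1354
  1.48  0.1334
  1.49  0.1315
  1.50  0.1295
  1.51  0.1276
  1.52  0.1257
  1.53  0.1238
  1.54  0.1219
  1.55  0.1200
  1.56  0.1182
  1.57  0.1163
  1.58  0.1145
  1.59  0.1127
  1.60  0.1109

9.95

σ√T = 0.5·√0.08333 = 0.1443
ln(S/K) + (r + σ²/2)T = ln(270/220) + (0.036 + 0.5²/2)·0.08333 = 0.2048 + 0.0134 = 0.2182
d₁ = 0.2182 / 0.1443 = 1.5118 which rounds to 1.51
√T = √0.08333 = 0.2887
φ(d₁) = φ(1.51) = 0.1276
vega = S·φ(d₁)·√T = 270·0.1276·0.2887 = 9.9463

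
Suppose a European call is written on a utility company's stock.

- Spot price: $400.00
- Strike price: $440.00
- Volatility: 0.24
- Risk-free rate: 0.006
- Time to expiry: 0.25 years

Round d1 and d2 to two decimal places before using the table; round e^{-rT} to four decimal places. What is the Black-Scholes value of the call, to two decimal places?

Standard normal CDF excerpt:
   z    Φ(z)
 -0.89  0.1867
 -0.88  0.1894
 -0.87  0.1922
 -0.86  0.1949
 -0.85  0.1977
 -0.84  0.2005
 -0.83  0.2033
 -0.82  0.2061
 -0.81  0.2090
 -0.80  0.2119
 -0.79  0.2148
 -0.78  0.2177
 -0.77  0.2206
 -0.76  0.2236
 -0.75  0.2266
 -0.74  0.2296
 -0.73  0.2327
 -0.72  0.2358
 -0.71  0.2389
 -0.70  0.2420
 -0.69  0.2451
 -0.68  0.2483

T = 0.25;  σ√T = 0.1200
d₁ = [ln(400/440) + (0.006 + 0.24²/2)·0.25] / 0.1200 = [-0.0953 + 0.0087] / 0.1200 = -0.7218 ⇒ -0.72
d₂ = d₁ − σ√T = -0.7218 − 0.1200 = -0.8418 ⇒ -0.84
exp(−rT) = exp(−0.006·0.25) = 0.9985
N(d₁) = N(-0.72) = 0.2358;  N(d₂) = N(-0.84) = 0.2005
C = 400·0.2358 − 440·0.9985·0.2005 = 94.3200 − 88.0877 = 6.2323

$6.23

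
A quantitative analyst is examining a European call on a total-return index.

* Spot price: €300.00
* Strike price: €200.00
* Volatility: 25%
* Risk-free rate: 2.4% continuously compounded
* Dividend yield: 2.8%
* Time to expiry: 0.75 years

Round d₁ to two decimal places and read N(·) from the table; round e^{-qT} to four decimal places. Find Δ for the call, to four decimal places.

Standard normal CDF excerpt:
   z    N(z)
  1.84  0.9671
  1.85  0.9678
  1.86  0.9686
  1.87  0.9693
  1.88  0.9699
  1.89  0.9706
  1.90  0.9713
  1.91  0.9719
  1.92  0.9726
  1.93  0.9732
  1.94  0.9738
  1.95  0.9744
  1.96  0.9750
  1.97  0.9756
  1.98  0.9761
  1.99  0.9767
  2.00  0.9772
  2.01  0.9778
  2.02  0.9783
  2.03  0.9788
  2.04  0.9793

0.9553

σ√T = 0.25·√0.75 = 0.2165
ln(S/K) + (r − q + σ²/2)T = ln(300/200) + (0.024 − 0.028 + 0.25²/2)·0.75 = 0.4055 + 0.0204 = 0.4259
d₁ = 0.4259 / 0.2165 = 1.9672 ⇒ 1.97
N(d₁) = N(1.97) = 0.9756
Δ_call = exp(−qT)·N(d₁) = 0.9792·0.9756 = 0.9553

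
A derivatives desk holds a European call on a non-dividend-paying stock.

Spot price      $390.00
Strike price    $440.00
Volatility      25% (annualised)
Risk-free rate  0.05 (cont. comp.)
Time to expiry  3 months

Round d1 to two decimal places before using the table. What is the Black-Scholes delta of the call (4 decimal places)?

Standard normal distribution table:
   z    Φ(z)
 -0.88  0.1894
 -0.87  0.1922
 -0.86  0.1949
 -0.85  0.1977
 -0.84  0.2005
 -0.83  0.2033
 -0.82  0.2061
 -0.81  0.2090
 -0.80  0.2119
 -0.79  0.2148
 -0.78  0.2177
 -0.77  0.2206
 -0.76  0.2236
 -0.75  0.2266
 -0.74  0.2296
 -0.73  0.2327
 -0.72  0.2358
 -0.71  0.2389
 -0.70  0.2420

0.2119

σ√T = 0.25·√0.25 = 0.1250
d₁ = [ln(390/440) + (0.05 + ½·0.25²)·0.25] / (σ√T) = (-0.1206 + 0.0203) / 0.1250 = -0.8025 ⇒ -0.80
N(d₁) = N(-0.80) = 0.2119
Δ_call = N(d₁) = 0.2119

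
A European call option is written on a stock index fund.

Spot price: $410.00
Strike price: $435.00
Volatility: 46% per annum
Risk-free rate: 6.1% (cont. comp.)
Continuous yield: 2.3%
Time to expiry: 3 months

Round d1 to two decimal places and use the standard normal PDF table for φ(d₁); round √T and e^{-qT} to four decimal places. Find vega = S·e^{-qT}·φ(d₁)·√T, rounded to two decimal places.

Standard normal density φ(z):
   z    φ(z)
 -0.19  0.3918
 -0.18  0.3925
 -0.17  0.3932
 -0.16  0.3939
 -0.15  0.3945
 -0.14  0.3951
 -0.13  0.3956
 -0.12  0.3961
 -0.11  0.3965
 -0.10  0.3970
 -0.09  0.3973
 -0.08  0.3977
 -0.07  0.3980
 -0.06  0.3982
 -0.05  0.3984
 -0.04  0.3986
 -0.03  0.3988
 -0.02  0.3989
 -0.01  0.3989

σ√T = 0.46 × 0.5000 = 0.2300
d₁ = [ln(410/435) + (0.061 − 0.023 + 0.46²/2)·0.25] / 0.2300 = [-0.0592 + 0.0360] / 0.2300 = -0.1010 → -0.10
√T = √0.25 = 0.5000
φ(d₁) = φ(-0.10) = 0.3970
exp(−qT) = exp(−0.023·0.25) = 0.9943
vega = S·exp(−qT)·φ(d₁)·√T = 410·0.9943·0.3970·0.5000 = 80.9211

80.92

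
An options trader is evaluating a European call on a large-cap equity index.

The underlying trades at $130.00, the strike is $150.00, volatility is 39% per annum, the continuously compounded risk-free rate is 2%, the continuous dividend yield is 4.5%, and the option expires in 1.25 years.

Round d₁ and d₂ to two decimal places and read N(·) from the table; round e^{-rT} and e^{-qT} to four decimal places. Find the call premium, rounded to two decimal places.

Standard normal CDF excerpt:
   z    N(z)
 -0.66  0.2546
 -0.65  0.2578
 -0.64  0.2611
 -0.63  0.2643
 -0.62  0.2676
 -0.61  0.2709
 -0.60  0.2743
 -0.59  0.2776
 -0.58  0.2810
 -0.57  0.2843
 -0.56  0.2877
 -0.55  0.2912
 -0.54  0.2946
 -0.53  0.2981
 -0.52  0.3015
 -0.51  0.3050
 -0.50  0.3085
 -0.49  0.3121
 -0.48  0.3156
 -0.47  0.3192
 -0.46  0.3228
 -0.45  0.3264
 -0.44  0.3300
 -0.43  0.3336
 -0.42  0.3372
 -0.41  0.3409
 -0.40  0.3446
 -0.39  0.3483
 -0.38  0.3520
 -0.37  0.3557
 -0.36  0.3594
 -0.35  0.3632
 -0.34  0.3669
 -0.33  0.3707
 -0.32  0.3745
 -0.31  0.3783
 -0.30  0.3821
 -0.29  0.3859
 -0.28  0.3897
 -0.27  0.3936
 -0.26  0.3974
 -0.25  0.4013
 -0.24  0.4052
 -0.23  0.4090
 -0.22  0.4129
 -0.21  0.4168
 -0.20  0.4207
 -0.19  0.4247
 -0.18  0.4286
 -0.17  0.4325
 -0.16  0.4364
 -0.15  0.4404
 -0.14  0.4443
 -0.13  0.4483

σ√T = 0.39·√1.25 = 0.4360
d₁ = [ln(130/150) + (0.02 − 0.045 + 0.39²/2)·1.25] / 0.4360 = [-0.1431 + 0.0638] / 0.4360 = -0.1818 which rounds to -0.18
d₂ = d₁ − σ√T = -0.1818 − 0.4360 = -0.6179 which rounds to -0.62
e^(−qT) = e^(−0.045·1.25) = 0.9453;  e^(−rT) = e^(−0.02·1.25) = 0.9753
N(d₁) = N(-0.18) = 0.4286;  N(d₂) = N(-0.62) = 0.2676
C = 130·0.9453·0.4286 − 150·0.9753·0.2676 = 52.6702 − 39.1485 = 13.5217

$13.52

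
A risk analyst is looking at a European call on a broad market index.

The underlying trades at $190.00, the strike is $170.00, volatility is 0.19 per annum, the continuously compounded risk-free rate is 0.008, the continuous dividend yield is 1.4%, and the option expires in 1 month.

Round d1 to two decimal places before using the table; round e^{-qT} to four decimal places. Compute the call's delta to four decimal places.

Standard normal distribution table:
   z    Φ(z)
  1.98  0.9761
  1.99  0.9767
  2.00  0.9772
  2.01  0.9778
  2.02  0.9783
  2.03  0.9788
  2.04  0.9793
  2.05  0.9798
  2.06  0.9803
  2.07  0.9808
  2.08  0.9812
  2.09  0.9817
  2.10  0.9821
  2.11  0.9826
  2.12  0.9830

σ√T = 0.19 × 0.2887 = 0.0548
d₁ = [ln(190/170) + (0.008 − 0.014 + 0.19²/2)·0.08333] / 0.0548 = [0.1112 + 0.0010] / 0.0548 = 2.0462 which rounds to 2.05
N(d₁) = N(2.05) = 0.9798
Δ_call = e^(−qT)·N(d₁) = 0.9988·0.9798 = 0.9786

0.9786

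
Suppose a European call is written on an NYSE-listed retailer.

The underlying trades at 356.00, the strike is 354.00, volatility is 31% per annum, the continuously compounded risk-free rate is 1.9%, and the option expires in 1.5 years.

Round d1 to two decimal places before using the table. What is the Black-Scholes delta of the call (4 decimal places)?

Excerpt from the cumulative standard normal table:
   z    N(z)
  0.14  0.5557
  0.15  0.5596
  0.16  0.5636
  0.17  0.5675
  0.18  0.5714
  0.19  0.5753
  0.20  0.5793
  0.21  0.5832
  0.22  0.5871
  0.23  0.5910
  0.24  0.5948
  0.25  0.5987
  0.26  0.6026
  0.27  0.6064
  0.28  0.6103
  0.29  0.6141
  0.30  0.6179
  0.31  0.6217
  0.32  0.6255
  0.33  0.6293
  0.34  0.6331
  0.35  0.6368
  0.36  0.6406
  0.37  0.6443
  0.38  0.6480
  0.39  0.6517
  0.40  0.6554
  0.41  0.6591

0.6103

σ√T = 0.31 × 1.2247 = 0.3797
d₁ = [ln(356/354) + (0.019 + ½·0.31²)·1.5] / (σ√T) = (0.0056 + 0.1006) / 0.3797 = 0.2797 which rounds to 0.28
N(d₁) = N(0.28) = 0.6103
Δ_call = N(d₁) = 0.6103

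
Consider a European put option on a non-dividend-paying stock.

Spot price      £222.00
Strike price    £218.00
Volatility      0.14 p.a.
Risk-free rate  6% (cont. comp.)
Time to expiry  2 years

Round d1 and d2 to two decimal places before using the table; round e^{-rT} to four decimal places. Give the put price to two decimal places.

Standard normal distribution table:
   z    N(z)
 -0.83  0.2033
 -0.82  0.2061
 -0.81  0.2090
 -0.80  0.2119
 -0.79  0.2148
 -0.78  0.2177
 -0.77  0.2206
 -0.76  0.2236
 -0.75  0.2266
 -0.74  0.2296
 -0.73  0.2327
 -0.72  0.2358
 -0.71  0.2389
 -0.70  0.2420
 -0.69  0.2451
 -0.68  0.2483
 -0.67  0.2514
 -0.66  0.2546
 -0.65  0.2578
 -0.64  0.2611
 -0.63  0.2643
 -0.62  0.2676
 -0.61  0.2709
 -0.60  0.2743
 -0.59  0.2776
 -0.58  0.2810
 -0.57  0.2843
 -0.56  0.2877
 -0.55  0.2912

σ√T = 0.14 × 1.4142 = 0.1980
ln(S/K) + (r + σ²/2)T = ln(222/218) + (0.06 + 0.14²/2)·2 = 0.0182 + 0.1396 = 0.1578
d₁ = 0.1578 / 0.1980 = 0.7969 ≈ 0.80
d₂ = d₁ − σ√T = 0.7969 − 0.1980 = 0.5989 ≈ 0.60
e^(−rT) = e^(−0.06·2) = 0.8869
P = 218·0.8869·N(-0.60) − 222·N(-0.80) = 218·0.8869·0.2743 − 222·0.2119 = 53.0343 − 47.0418 = 5.9925

£5.99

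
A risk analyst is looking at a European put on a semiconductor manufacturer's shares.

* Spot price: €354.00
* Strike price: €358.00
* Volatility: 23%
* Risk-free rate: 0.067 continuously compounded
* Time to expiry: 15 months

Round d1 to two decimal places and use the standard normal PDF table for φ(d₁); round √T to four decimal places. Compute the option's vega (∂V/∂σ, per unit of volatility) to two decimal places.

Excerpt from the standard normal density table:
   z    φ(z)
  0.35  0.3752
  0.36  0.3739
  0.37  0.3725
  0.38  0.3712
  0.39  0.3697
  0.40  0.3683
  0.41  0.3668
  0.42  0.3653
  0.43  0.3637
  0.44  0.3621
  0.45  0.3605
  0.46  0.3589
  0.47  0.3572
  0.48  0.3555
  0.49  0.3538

145.17

σ√T = 0.23·√1.25 = 0.2571
d₁ = [ln(354/358) + (0.067 + ½·0.23²)·1.25] / (σ√T) = (-0.0112 + 0.1168) / 0.2571 = 0.4106 which rounds to 0.41
√T = √1.25 = 1.1180
φ(d₁) = φ(0.41) = 0.3668
vega = S·φ(d₁)·√T = 354·0.3668·1.1180 = 145.1692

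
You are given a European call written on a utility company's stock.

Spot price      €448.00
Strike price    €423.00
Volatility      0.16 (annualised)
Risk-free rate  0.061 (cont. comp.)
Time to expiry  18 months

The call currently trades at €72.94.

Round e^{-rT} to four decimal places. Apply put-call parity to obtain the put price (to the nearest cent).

exp(−rT) = exp(−0.061·1.5) = 0.9126
Put-call parity: C − P = S − K·e^(−rT) = 448 − 423·0.9126 = 448 − 386.0298 = 61.9702
P = C − (C − P) = 72.94 − (61.9702) = 10.9698

€10.97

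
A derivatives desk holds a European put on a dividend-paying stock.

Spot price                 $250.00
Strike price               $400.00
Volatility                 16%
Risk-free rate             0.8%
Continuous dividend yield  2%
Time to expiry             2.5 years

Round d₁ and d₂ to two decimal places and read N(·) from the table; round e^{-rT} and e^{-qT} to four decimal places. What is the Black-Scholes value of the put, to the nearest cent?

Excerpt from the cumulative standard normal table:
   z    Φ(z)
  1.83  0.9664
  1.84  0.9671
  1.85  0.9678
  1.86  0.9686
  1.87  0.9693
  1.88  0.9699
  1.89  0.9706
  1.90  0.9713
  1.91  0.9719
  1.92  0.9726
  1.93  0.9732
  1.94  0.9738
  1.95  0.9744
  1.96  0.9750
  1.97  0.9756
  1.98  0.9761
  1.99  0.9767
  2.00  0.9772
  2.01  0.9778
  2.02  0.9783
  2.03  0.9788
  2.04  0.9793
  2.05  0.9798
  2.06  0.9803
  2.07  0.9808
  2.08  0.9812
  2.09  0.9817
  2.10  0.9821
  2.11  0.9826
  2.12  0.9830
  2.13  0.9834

$154.92

σ√T = 0.16 × 1.5811 = 0.2530
d₁ = [ln(250/400) + (0.008 − 0.02 + 0.16²/2)·2.5] / 0.2530 = [-0.4700 + 0.0020] / 0.2530 = -1.8499 → -1.85
d₂ = d₁ − σ√T = -1.8499 − 0.2530 = -2.1029 → -2.10
exp(−qT) = exp(−0.02·2.5) = 0.9512;  exp(−rT) = exp(−0.008·2.5) = 0.9802
N(−d₂) = N(2.10) = 0.9821;  N(−d₁) = N(1.85) = 0.9678
P = 400·0.9802·0.9821 − 250·0.9512·0.9678 = 385.0618 − 230.1428 = 154.9189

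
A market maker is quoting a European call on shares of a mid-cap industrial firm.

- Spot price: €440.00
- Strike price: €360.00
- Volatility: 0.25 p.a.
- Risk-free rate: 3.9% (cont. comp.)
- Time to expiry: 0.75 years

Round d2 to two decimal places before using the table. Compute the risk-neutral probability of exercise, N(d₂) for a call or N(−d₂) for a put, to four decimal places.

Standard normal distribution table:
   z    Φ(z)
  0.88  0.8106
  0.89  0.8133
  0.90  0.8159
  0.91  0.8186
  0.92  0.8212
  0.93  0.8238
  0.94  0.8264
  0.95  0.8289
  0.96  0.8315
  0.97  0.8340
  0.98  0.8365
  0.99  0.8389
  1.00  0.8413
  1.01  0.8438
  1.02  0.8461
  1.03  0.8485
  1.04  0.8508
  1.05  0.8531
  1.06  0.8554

0.8289

T = 0.75;  σ√T = 0.2165
d₁ = [ln(440/360) + (0.039 + 0.25²/2)·0.75] / 0.2165 = [0.2007 + 0.0527] / 0.2165 = 1.1702 ⇒ 1.17
d₂ = d₁ − σ√T = 1.1702 − 0.2165 = 0.9537 ⇒ 0.95
Risk-neutral Pr[S_T > K] = N(d₂) = N(0.95) = 0.8289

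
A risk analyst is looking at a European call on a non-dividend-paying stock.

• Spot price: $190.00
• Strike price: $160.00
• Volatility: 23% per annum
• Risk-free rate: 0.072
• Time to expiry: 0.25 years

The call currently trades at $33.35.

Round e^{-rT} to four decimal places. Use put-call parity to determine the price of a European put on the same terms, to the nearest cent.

exp(−rT) = exp(−0.072·0.25) = 0.9822
Put-call parity: C − P = S − K·e^(−rT) = 190 − 160·0.9822 = 190 − 157.1520 = 32.8480
P = C − (C − P) = 33.35 − (32.8480) = 0.5020

$0.50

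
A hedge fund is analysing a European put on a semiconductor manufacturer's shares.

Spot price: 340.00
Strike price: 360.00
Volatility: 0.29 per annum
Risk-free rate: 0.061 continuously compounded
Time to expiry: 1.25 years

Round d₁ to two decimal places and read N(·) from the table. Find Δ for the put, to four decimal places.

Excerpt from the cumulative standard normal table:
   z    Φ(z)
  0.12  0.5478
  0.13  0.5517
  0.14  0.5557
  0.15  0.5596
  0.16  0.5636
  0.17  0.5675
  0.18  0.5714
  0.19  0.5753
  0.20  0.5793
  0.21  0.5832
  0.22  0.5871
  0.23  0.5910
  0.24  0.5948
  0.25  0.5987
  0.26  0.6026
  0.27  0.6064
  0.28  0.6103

σ√T = 0.29 × 1.1180 = 0.3242
d₁ = [ln(340/360) + (0.061 + 0.29²/2)·1.25] / 0.3242 = [-0.0572 + 0.1288] / 0.3242 = 0.2210 which rounds to 0.22
N(d₁) = N(0.22) = 0.5871
Δ_put = N(d₁) − 1 = 0.5871 − 1 = -0.4129

-0.4129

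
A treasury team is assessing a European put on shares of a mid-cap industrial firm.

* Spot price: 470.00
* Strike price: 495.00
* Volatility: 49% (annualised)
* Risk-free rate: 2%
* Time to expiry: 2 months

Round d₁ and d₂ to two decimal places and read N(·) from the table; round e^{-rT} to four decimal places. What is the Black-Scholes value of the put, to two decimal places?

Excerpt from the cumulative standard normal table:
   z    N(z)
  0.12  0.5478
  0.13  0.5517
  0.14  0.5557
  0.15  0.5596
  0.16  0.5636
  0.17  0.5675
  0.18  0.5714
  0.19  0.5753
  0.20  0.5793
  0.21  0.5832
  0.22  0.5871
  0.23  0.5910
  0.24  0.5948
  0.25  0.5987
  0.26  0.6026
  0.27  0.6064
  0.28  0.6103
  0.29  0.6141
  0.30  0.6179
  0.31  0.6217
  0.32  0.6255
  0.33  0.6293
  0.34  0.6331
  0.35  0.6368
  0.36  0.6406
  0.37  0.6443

σ√T = 0.49 × 0.4082 = 0.2000
d₁ = [ln(470/495) + (0.02 + ½·0.49²)·0.1667] / (σ√T) = (-0.0518 + 0.0233) / 0.2000 = -0.1424 ≈ -0.14
d₂ = -0.1424 − 0.2000 = -0.3424 ≈ -0.34
exp(−rT) = exp(−0.02·0.1667) = 0.9967
N(−d₂) = N(0.34) = 0.6331;  N(−d₁) = N(0.14) = 0.5557
P = 495·0.9967·0.6331 − 470·0.5557 = 312.3503 − 261.1790 = 51.1713

51.17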